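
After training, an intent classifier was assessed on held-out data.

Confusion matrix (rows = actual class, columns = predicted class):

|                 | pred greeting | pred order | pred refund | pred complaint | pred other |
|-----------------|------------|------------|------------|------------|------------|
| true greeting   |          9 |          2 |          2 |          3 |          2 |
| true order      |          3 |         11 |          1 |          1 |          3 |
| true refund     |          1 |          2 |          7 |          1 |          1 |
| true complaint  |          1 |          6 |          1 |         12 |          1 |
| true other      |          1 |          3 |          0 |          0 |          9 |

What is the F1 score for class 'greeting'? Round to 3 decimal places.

0.545

F1 score = 2·TP/(2·TP+FP+FN).
greeting: TP=9, FP=3+1+1+1=6, FN=2+2+3+2=9 → 18/33 = 0.5455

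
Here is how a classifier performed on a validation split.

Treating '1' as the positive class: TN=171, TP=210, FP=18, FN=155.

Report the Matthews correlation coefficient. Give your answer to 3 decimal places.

MCC = (TP·TN − FP·FN) / √((TP+FP)(TP+FN)(TN+FP)(TN+FN))
Numerator = 210·171 − 18·155 = 33120
Denominator = √(228·365·189·326) = √5127517080 = 71606.6832
MCC = 33120 / 71606.6832 = 0.463

0.463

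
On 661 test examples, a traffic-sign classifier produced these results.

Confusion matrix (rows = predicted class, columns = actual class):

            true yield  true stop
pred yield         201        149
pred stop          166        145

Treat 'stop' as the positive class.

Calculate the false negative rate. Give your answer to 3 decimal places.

0.507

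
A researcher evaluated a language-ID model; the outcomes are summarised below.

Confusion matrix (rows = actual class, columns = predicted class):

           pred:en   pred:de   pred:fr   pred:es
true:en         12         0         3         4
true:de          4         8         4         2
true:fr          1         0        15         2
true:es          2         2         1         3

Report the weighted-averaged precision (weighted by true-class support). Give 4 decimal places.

0.6400

Per-class precision (TP/(TP+FP)):
  en: TP=12, FP=4+1+2=7 → 12/19 = 0.63158
  de: TP=8, FP=0+0+2=2 → 8/10 = 0.80000
  fr: TP=15, FP=3+4+1=8 → 15/23 = 0.65217
  es: TP=3, FP=4+2+2=8 → 3/11 = 0.27273
Weighted-precision = Σ (supportᵢ/N)·precisionᵢ with N=63: (19/63)·0.63158 + (18/63)·0.80000 + (18/63)·0.65217 + (8/63)·0.27273 = 0.6400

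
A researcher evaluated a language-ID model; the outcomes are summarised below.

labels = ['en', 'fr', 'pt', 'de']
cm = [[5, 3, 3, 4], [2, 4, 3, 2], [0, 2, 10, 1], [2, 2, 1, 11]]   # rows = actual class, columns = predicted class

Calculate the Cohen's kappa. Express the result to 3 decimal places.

0.392

Observed agreement pₒ = trace/N = 30/55 = 0.5455
Expected agreement pₑ = Σ (rowᵢ·colᵢ)/N² = (15·9 + 11·11 + 13·17 + 16·18)/55² = 0.2529
κ = (pₒ − pₑ)/(1 − pₑ) = (0.5455 − 0.2529)/(1 − 0.2529) = 0.392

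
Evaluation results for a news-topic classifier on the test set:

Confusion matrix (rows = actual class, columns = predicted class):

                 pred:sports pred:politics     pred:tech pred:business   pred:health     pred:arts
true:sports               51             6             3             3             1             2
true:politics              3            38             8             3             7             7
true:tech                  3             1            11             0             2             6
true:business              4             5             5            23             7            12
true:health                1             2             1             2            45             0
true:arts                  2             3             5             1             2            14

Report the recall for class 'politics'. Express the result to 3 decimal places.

Take TP from the diagonal, FP from the rest of the 'politics' prediction marginal, FN from the rest of the 'politics' actual marginal.
recall = TP/(TP+FN).
politics: TP=38, FN=3+8+3+7+7=28 → 38/66 = 0.5758

0.576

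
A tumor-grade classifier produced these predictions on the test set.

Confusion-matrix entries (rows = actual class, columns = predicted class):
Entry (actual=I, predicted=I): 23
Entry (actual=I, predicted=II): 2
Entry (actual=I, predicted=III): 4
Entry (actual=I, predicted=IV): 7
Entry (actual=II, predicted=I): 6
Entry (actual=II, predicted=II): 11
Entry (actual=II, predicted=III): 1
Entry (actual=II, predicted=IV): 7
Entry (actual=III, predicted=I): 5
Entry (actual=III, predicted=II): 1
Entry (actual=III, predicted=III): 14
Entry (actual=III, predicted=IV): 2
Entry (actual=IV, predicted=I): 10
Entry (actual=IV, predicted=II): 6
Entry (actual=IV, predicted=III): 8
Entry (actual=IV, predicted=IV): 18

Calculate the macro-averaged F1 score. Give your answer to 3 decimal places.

0.527

Per-class F1 score (2·TP/(2·TP+FP+FN)):
  I: TP=23, FP=6+5+10=21, FN=2+4+7=13 → 46/80 = 0.5750
  II: TP=11, FP=2+1+6=9, FN=6+1+7=14 → 22/45 = 0.4889
  III: TP=14, FP=4+1+8=13, FN=5+1+2=8 → 28/49 = 0.5714
  IV: TP=18, FP=7+7+2=16, FN=10+6+8=24 → 36/76 = 0.4737
Macro-F1 score = mean = (0.5750 + 0.4889 + 0.5714 + 0.4737) / 4 = 0.527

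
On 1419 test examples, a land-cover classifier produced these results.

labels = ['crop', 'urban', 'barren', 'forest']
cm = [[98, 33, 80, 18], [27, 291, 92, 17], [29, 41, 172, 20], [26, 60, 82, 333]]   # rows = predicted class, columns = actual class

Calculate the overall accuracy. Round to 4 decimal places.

Accuracy = trace / total = (98+291+172+333=894) / 1419 = 894/1419 = 0.6300

0.6300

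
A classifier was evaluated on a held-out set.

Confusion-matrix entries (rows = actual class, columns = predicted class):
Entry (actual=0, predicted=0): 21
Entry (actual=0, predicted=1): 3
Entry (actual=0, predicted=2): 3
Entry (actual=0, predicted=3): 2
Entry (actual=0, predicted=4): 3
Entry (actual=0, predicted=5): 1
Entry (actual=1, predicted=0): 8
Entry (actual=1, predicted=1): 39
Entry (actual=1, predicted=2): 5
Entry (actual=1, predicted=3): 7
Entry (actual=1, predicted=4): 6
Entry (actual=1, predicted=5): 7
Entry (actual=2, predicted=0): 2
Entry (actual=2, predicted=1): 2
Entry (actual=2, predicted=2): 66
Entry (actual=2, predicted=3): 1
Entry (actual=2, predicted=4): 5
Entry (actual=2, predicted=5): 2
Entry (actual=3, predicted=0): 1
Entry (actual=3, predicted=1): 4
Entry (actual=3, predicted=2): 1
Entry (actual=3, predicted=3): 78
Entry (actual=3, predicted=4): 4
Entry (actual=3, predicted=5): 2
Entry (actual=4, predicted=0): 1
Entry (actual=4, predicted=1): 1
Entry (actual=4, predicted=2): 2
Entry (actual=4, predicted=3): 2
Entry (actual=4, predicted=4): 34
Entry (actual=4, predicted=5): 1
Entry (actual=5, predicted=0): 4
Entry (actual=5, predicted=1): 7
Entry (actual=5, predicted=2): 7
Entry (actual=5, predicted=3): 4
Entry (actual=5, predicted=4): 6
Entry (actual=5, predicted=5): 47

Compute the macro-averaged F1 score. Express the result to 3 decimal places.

Per-class F1 score (2·TP/(2·TP+FP+FN)):
  0: TP=21, FP=8+2+1+1+4=16, FN=3+3+2+3+1=12 → 42/70 = 0.6000
  1: TP=39, FP=3+2+4+1+7=17, FN=8+5+7+6+7=33 → 78/128 = 0.6094
  2: TP=66, FP=3+5+1+2+7=18, FN=2+2+1+5+2=12 → 132/162 = 0.8148
  3: TP=78, FP=2+7+1+2+4=16, FN=1+4+1+4+2=12 → 156/184 = 0.8478
  4: TP=34, FP=3+6+5+4+6=24, FN=1+1+2+2+1=7 → 68/99 = 0.6869
  5: TP=47, FP=1+7+2+2+1=13, FN=4+7+7+4+6=28 → 94/135 = 0.6963
Macro-F1 score = mean = (0.6000 + 0.6094 + 0.8148 + 0.8478 + 0.6869 + 0.6963) / 6 = 0.709

0.709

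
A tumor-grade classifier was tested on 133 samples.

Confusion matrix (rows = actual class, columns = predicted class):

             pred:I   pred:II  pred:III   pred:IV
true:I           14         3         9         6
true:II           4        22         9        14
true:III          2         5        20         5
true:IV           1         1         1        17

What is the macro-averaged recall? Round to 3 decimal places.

Per-class recall (TP/(TP+FN)):
  I: TP=14, FN=3+9+6=18 → 14/32 = 0.4375
  II: TP=22, FN=4+9+14=27 → 22/49 = 0.4490
  III: TP=20, FN=2+5+5=12 → 20/32 = 0.6250
  IV: TP=17, FN=1+1+1=3 → 17/20 = 0.8500
Macro-recall = mean = (0.4375 + 0.4490 + 0.6250 + 0.8500) / 4 = 0.590

0.590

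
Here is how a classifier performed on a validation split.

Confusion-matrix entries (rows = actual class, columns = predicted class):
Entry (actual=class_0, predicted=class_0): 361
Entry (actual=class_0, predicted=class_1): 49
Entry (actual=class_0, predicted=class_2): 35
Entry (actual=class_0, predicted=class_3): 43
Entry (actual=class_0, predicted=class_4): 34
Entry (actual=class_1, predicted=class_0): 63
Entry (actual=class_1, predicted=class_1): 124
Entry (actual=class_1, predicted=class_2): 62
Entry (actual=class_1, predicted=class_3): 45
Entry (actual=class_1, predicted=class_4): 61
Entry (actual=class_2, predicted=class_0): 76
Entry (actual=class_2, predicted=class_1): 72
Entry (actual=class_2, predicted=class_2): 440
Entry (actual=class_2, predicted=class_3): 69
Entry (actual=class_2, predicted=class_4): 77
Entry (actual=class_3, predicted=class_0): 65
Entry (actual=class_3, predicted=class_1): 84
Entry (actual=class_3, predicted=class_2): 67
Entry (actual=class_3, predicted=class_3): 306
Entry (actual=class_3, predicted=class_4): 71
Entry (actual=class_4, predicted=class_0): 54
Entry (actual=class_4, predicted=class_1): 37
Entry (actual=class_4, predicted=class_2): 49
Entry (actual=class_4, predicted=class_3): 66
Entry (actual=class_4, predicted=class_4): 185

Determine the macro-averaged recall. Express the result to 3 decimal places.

0.526

Per-class recall (TP/(TP+FN)):
  class_0: TP=361, FN=49+35+43+34=161 → 361/522 = 0.6916
  class_1: TP=124, FN=63+62+45+61=231 → 124/355 = 0.3493
  class_2: TP=440, FN=76+72+69+77=294 → 440/734 = 0.5995
  class_3: TP=306, FN=65+84+67+71=287 → 306/593 = 0.5160
  class_4: TP=185, FN=54+37+49+66=206 → 185/391 = 0.4731
Macro-recall = mean = (0.6916 + 0.3493 + 0.5995 + 0.5160 + 0.4731) / 5 = 0.526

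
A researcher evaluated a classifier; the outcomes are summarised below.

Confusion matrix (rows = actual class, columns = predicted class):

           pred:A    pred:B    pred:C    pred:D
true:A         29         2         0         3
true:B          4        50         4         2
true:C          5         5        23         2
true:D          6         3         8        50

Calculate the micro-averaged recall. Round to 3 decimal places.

0.776

Micro-averaging pools counts across classes: ΣTP=152, ΣFP=44, ΣFN=44.
Micro-recall = TP/(TP+FN) on pooled counts = 0.776 (equals overall accuracy in single-label multiclass).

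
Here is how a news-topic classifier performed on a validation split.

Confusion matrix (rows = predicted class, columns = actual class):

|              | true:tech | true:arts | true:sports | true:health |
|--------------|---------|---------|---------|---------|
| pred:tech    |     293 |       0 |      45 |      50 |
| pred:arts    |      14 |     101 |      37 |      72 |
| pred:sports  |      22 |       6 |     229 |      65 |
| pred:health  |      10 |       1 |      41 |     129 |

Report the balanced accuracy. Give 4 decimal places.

Balanced accuracy = mean of per-class recall.
  tech: recall = 293/339 = 0.86431
  arts: recall = 101/108 = 0.93519
  sports: recall = 229/352 = 0.65057
  health: recall = 129/316 = 0.40823
Mean = (0.86431 + 0.93519 + 0.65057 + 0.40823) / 4 = 0.7146

0.7146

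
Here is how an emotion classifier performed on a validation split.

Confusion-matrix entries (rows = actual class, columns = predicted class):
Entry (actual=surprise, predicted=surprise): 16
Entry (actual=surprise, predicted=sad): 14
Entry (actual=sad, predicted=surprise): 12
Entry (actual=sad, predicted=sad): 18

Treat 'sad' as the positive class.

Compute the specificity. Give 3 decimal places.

Specificity = TN/(TN+FP) = 16/(16+14) = 0.533

0.533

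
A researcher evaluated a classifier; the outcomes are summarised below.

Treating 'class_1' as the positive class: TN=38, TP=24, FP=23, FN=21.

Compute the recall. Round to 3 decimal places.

0.533

Recall = TP/(TP+FN) = 24/(24+21) = 24/45 = 0.533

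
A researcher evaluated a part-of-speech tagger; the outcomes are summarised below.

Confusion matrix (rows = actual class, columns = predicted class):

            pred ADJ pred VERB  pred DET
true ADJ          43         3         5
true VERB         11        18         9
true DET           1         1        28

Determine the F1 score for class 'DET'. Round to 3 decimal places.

F1 score = 2·TP/(2·TP+FP+FN).
DET: TP=28, FP=5+9=14, FN=1+1=2 → 56/72 = 0.7778

0.778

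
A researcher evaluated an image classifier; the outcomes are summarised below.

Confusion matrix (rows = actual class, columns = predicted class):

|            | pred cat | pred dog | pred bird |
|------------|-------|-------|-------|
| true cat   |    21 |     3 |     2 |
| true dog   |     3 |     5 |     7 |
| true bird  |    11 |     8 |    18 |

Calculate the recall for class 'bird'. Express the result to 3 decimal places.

0.486

Take TP from the diagonal, FP from the rest of the 'bird' prediction marginal, FN from the rest of the 'bird' actual marginal.
recall = TP/(TP+FN).
bird: TP=18, FN=11+8=19 → 18/37 = 0.4865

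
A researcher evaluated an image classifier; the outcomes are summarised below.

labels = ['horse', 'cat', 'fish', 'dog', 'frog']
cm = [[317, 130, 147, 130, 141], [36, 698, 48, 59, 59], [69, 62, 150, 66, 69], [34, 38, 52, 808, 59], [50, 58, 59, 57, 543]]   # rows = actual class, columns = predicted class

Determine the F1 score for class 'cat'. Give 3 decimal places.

Take TP from the diagonal, FP from the rest of the 'cat' prediction marginal, FN from the rest of the 'cat' actual marginal.
F1 score = 2·TP/(2·TP+FP+FN).
cat: TP=698, FP=130+62+38+58=288, FN=36+48+59+59=202 → 1396/1886 = 0.7402

0.740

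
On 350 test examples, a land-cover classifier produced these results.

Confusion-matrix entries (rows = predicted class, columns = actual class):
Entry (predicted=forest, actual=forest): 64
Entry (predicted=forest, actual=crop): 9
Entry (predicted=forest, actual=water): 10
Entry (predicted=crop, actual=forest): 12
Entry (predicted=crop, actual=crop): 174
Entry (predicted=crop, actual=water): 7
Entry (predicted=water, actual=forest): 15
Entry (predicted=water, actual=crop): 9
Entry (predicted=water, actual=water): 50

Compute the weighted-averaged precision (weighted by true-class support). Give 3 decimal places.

0.824

Per-class precision (TP/(TP+FP)):
  forest: TP=64, FP=9+10=19 → 64/83 = 0.7711
  crop: TP=174, FP=12+7=19 → 174/193 = 0.9016
  water: TP=50, FP=15+9=24 → 50/74 = 0.6757
Weighted-precision = Σ (supportᵢ/N)·precisionᵢ with N=350: (91/350)·0.7711 + (192/350)·0.9016 + (67/350)·0.6757 = 0.824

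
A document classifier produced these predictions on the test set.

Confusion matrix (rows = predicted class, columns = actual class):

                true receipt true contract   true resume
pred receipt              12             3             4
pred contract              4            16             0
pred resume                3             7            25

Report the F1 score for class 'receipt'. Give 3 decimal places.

Treat 'receipt' as positive and all other classes as negative.
F1 score = 2·TP/(2·TP+FP+FN).
receipt: TP=12, FP=3+4=7, FN=4+3=7 → 24/38 = 0.6316

0.632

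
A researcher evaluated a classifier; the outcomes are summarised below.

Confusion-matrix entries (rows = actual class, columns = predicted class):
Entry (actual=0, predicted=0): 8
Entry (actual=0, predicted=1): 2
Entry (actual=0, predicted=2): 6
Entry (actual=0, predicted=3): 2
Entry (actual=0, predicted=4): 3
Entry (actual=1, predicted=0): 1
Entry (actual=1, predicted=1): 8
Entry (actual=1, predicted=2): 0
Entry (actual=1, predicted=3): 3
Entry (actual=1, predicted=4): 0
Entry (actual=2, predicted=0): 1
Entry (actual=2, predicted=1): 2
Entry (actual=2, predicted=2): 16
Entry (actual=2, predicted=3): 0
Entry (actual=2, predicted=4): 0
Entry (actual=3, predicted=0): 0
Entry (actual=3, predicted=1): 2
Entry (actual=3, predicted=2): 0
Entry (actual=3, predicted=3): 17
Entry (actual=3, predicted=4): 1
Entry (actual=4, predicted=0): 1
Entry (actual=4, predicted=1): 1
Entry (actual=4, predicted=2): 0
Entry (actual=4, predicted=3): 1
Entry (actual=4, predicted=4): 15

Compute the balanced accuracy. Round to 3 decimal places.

0.715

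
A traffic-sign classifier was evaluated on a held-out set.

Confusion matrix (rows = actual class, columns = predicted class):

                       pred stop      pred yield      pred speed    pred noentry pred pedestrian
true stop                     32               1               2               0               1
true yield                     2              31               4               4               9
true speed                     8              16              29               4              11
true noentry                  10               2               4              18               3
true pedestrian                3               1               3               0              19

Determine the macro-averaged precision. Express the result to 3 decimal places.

Per-class precision (TP/(TP+FP)):
  stop: TP=32, FP=2+8+10+3=23 → 32/55 = 0.5818
  yield: TP=31, FP=1+16+2+1=20 → 31/51 = 0.6078
  speed: TP=29, FP=2+4+4+3=13 → 29/42 = 0.6905
  noentry: TP=18, FP=0+4+4+0=8 → 18/26 = 0.6923
  pedestrian: TP=19, FP=1+9+11+3=24 → 19/43 = 0.4419
Macro-precision = mean = (0.5818 + 0.6078 + 0.6905 + 0.6923 + 0.4419) / 5 = 0.603

0.603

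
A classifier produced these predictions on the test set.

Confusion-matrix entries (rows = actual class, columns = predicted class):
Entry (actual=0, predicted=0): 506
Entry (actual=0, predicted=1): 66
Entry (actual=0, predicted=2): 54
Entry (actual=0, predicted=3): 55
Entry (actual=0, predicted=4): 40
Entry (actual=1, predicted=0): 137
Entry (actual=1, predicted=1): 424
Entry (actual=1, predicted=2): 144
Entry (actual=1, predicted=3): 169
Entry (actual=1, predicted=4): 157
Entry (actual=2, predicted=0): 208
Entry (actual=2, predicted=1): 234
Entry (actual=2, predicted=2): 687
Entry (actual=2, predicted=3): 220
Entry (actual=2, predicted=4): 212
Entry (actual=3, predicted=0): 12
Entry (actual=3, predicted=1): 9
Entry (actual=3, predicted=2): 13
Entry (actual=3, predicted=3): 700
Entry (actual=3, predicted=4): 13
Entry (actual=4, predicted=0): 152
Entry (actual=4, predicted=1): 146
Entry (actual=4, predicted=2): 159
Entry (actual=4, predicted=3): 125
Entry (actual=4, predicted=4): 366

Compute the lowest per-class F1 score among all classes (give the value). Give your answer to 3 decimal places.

0.422

Per-class F1 score (2·TP/(2·TP+FP+FN)):
  0: TP=506, FP=137+208+12+152=509, FN=66+54+55+40=215 → 1012/1736 = 0.5829
  1: TP=424, FP=66+234+9+146=455, FN=137+144+169+157=607 → 848/1910 = 0.4440
  2: TP=687, FP=54+144+13+159=370, FN=208+234+220+212=874 → 1374/2618 = 0.5248
  3: TP=700, FP=55+169+220+125=569, FN=12+9+13+13=47 → 1400/2016 = 0.6944
  4: TP=366, FP=40+157+212+13=422, FN=152+146+159+125=582 → 732/1736 = 0.4217
Lowest is class '4' with F1 score = 0.422.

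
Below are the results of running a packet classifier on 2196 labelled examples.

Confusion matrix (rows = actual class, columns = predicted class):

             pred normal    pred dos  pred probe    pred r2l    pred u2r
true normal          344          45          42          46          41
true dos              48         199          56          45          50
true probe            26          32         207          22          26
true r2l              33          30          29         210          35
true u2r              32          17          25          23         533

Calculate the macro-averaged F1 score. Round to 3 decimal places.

0.656

Per-class F1 score (2·TP/(2·TP+FP+FN)):
  normal: TP=344, FP=48+26+33+32=139, FN=45+42+46+41=174 → 688/1001 = 0.6873
  dos: TP=199, FP=45+32+30+17=124, FN=48+56+45+50=199 → 398/721 = 0.5520
  probe: TP=207, FP=42+56+29+25=152, FN=26+32+22+26=106 → 414/672 = 0.6161
  r2l: TP=210, FP=46+45+22+23=136, FN=33+30+29+35=127 → 420/683 = 0.6149
  u2r: TP=533, FP=41+50+26+35=152, FN=32+17+25+23=97 → 1066/1315 = 0.8106
Macro-F1 score = mean = (0.6873 + 0.5520 + 0.6161 + 0.6149 + 0.8106) / 5 = 0.656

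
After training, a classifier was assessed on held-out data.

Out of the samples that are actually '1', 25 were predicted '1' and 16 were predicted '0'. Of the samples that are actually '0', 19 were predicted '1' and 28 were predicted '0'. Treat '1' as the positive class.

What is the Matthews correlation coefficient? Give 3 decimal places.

MCC = (TP·TN − FP·FN) / √((TP+FP)(TP+FN)(TN+FP)(TN+FN))
Numerator = 25·28 − 19·16 = 396
Denominator = √(44·41·47·44) = √3730672 = 1931.4948
MCC = 396 / 1931.4948 = 0.205

0.205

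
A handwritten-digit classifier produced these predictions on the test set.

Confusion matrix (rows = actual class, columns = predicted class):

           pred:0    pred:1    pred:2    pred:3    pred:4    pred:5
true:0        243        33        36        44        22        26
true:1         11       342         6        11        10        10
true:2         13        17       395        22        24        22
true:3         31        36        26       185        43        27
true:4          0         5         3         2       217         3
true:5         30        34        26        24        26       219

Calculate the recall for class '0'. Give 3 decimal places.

0.601

Take TP from the diagonal, FP from the rest of the '0' prediction marginal, FN from the rest of the '0' actual marginal.
recall = TP/(TP+FN).
0: TP=243, FN=33+36+44+22+26=161 → 243/404 = 0.6015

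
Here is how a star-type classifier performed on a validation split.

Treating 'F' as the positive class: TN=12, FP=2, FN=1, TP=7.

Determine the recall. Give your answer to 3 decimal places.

Recall = TP/(TP+FN) = 7/(7+1) = 7/8 = 0.875

0.875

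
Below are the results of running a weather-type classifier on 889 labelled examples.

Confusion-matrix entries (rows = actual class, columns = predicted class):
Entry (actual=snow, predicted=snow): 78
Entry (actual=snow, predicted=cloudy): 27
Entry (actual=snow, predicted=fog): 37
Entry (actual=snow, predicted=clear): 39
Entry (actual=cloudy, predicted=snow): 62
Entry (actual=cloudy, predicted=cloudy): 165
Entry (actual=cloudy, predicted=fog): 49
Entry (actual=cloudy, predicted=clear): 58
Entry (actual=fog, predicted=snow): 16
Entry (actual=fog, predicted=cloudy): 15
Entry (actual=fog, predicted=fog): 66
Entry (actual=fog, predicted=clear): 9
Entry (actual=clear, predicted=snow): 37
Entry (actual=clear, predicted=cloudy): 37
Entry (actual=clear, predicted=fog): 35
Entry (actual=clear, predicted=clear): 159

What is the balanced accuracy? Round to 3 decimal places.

0.535

Balanced accuracy = mean of per-class recall.
  snow: recall = 78/181 = 0.4309
  cloudy: recall = 165/334 = 0.4940
  fog: recall = 66/106 = 0.6226
  clear: recall = 159/268 = 0.5933
Mean = (0.4309 + 0.4940 + 0.6226 + 0.5933) / 4 = 0.535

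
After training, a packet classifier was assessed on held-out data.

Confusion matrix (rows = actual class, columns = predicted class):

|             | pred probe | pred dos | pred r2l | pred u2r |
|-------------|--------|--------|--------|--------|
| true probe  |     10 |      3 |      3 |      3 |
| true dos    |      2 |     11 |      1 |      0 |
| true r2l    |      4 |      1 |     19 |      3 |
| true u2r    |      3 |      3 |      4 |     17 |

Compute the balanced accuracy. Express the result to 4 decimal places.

Balanced accuracy = mean of per-class recall.
  probe: recall = 10/19 = 0.52632
  dos: recall = 11/14 = 0.78571
  r2l: recall = 19/27 = 0.70370
  u2r: recall = 17/27 = 0.62963
Mean = (0.52632 + 0.78571 + 0.70370 + 0.62963) / 4 = 0.6613

0.6613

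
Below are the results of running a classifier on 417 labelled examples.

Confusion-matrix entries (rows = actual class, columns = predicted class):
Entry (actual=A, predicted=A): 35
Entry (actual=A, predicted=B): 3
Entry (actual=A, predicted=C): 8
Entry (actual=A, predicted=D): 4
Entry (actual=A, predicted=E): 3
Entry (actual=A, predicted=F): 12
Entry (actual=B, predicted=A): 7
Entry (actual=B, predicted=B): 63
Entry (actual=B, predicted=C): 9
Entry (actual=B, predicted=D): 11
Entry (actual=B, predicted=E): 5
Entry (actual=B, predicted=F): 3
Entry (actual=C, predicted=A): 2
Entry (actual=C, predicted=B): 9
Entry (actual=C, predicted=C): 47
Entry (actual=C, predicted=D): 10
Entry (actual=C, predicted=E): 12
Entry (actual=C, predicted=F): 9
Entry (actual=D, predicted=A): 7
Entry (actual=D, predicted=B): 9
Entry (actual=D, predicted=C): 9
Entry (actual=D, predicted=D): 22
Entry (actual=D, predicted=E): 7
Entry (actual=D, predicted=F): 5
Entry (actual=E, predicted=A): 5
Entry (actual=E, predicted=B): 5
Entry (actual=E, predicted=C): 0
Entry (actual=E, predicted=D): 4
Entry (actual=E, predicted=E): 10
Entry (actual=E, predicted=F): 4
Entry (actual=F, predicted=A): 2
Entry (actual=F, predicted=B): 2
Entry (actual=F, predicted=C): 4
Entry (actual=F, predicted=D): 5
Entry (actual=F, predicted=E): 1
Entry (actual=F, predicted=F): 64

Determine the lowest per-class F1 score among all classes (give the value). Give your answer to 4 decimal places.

Per-class F1 score (2·TP/(2·TP+FP+FN)):
  A: TP=35, FP=7+2+7+5+2=23, FN=3+8+4+3+12=30 → 70/123 = 0.56911
  B: TP=63, FP=3+9+9+5+2=28, FN=7+9+11+5+3=35 → 126/189 = 0.66667
  C: TP=47, FP=8+9+9+0+4=30, FN=2+9+10+12+9=42 → 94/166 = 0.56627
  D: TP=22, FP=4+11+10+4+5=34, FN=7+9+9+7+5=37 → 44/115 = 0.38261
  E: TP=10, FP=3+5+12+7+1=28, FN=5+5+0+4+4=18 → 20/66 = 0.30303
  F: TP=64, FP=12+3+9+5+4=33, FN=2+2+4+5+1=14 → 128/175 = 0.73143
Lowest is class 'E' with F1 score = 0.3030.

0.3030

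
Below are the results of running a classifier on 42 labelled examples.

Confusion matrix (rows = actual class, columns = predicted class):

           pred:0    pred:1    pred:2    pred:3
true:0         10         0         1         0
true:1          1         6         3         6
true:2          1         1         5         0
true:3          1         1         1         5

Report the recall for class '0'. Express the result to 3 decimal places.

One-vs-rest for '0': TP = diagonal; FP = other classes predicted '0'; FN = '0' predicted as other.
recall = TP/(TP+FN).
0: TP=10, FN=0+1+0=1 → 10/11 = 0.9091

0.909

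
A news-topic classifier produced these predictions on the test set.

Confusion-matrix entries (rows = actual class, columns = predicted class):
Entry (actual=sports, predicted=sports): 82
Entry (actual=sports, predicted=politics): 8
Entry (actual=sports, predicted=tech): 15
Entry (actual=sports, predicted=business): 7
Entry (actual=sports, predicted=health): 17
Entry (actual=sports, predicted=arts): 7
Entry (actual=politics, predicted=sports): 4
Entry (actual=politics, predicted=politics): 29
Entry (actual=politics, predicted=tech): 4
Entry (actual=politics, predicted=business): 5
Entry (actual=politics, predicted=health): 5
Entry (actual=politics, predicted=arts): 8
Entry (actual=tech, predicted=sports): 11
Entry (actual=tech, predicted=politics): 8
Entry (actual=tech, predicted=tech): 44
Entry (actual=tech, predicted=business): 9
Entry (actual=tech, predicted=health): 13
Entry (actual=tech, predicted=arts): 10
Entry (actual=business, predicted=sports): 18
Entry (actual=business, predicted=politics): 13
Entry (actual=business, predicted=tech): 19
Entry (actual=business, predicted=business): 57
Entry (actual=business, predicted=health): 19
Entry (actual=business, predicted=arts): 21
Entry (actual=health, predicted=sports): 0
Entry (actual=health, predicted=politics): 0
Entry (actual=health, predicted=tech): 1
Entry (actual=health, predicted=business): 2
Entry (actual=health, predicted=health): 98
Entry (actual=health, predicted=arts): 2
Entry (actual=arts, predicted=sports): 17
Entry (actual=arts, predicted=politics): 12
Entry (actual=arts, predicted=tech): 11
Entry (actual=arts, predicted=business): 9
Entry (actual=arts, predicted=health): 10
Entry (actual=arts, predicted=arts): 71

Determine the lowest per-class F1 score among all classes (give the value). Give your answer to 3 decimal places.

Per-class F1 score (2·TP/(2·TP+FP+FN)):
  sports: TP=82, FP=4+11+18+0+17=50, FN=8+15+7+17+7=54 → 164/268 = 0.6119
  politics: TP=29, FP=8+8+13+0+12=41, FN=4+4+5+5+8=26 → 58/125 = 0.4640
  tech: TP=44, FP=15+4+19+1+11=50, FN=11+8+9+13+10=51 → 88/189 = 0.4656
  business: TP=57, FP=7+5+9+2+9=32, FN=18+13+19+19+21=90 → 114/236 = 0.4831
  health: TP=98, FP=17+5+13+19+10=64, FN=0+0+1+2+2=5 → 196/265 = 0.7396
  arts: TP=71, FP=7+8+10+21+2=48, FN=17+12+11+9+10=59 → 142/249 = 0.5703
Lowest is class 'politics' with F1 score = 0.464.

0.464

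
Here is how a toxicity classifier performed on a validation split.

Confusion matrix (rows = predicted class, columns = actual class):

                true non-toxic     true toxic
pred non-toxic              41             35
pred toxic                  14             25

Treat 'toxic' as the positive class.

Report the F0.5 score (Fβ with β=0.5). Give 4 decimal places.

0.5787

Fβ = (1+β²)·TP / ((1+β²)·TP + β²·FN + FP), with β²=1/4
= 1.25·25 / (1.25·25 + 0.25·35 + 14) = 0.5787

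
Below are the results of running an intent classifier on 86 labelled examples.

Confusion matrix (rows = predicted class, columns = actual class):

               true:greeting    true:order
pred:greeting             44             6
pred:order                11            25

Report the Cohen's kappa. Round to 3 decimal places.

0.586

Observed agreement pₒ = trace/N = 69/86 = 0.8023
Expected agreement pₑ = Σ (rowᵢ·colᵢ)/N² = (55·50 + 31·36)/86² = 0.5227
κ = (pₒ − pₑ)/(1 − pₑ) = (0.8023 − 0.5227)/(1 − 0.5227) = 0.586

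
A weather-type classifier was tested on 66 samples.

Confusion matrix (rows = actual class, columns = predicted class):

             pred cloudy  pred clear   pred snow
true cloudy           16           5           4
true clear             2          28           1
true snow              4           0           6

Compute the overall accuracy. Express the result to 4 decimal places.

Accuracy = trace / total = (16+28+6=50) / 66 = 50/66 = 0.7576

0.7576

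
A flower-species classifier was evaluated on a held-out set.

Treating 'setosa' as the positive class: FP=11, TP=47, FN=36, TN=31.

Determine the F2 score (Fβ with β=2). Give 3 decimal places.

0.603

Fβ = (1+β²)·TP / ((1+β²)·TP + β²·FN + FP), with β²=4
= 5·47 / (5·47 + 4·36 + 11) = 0.603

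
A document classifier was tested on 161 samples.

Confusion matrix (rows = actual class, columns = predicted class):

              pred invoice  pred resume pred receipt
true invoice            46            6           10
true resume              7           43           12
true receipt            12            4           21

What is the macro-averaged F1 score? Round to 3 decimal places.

0.666

Per-class F1 score (2·TP/(2·TP+FP+FN)):
  invoice: TP=46, FP=7+12=19, FN=6+10=16 → 92/127 = 0.7244
  resume: TP=43, FP=6+4=10, FN=7+12=19 → 86/115 = 0.7478
  receipt: TP=21, FP=10+12=22, FN=12+4=16 → 42/80 = 0.5250
Macro-F1 score = mean = (0.7244 + 0.7478 + 0.5250) / 3 = 0.666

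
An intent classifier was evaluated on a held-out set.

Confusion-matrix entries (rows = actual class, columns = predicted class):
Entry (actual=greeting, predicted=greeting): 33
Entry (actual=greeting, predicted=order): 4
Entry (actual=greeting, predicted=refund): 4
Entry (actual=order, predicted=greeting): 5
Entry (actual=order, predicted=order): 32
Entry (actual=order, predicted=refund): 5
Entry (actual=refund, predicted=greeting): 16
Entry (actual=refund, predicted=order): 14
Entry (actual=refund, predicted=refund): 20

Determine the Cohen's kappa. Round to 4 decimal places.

0.4647

Observed agreement pₒ = trace/N = 85/133 = 0.63910
Expected agreement pₑ = Σ (rowᵢ·colᵢ)/N² = (41·54 + 42·50 + 50·29)/133² = 0.32585
κ = (pₒ − pₑ)/(1 − pₑ) = (0.63910 − 0.32585)/(1 − 0.32585) = 0.4647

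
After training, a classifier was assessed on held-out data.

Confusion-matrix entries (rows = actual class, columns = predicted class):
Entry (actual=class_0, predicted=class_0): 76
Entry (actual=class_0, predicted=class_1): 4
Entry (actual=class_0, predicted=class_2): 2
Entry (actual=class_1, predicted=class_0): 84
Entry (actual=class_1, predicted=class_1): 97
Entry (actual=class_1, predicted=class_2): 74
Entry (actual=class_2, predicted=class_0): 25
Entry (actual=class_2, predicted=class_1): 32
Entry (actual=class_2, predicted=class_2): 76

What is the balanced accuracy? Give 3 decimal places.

0.626

Balanced accuracy = mean of per-class recall.
  class_0: recall = 76/82 = 0.9268
  class_1: recall = 97/255 = 0.3804
  class_2: recall = 76/133 = 0.5714
Mean = (0.9268 + 0.3804 + 0.5714) / 3 = 0.626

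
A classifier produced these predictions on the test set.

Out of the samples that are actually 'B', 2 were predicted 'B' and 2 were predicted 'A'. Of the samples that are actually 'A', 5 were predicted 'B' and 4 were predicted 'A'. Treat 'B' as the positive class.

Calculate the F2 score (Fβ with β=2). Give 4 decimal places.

Fβ = (1+β²)·TP / ((1+β²)·TP + β²·FN + FP), with β²=4
= 5·2 / (5·2 + 4·2 + 5) = 0.4348

0.4348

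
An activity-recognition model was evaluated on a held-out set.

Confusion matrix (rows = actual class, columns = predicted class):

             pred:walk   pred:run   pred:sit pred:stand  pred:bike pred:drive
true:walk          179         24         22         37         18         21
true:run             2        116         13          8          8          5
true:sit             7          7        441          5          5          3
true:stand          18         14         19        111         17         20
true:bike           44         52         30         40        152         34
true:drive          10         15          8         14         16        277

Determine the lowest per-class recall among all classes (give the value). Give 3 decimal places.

0.432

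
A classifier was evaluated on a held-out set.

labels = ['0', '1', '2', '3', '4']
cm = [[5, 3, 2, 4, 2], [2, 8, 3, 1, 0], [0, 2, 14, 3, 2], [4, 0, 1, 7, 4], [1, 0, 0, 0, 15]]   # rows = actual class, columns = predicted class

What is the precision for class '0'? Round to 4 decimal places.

One-vs-rest for '0': TP = diagonal; FP = other classes predicted '0'; FN = '0' predicted as other.
precision = TP/(TP+FP).
0: TP=5, FP=2+0+4+1=7 → 5/12 = 0.41667

0.4167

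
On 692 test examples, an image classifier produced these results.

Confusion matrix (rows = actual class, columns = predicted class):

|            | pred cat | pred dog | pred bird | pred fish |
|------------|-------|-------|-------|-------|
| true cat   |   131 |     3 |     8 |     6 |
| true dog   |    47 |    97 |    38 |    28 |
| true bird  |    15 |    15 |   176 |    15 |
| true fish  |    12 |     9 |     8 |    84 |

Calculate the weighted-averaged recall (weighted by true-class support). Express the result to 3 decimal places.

0.705

Per-class recall (TP/(TP+FN)):
  cat: TP=131, FN=3+8+6=17 → 131/148 = 0.8851
  dog: TP=97, FN=47+38+28=113 → 97/210 = 0.4619
  bird: TP=176, FN=15+15+15=45 → 176/221 = 0.7964
  fish: TP=84, FN=12+9+8=29 → 84/113 = 0.7434
Weighted-recall = Σ (supportᵢ/N)·recallᵢ with N=692: (148/692)·0.8851 + (210/692)·0.4619 + (221/692)·0.7964 + (113/692)·0.7434 = 0.705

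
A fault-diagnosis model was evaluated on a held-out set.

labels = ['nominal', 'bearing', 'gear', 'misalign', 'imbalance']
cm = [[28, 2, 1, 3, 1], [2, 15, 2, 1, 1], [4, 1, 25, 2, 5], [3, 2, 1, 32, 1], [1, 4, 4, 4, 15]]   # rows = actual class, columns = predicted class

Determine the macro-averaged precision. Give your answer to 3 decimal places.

Per-class precision (TP/(TP+FP)):
  nominal: TP=28, FP=2+4+3+1=10 → 28/38 = 0.7368
  bearing: TP=15, FP=2+1+2+4=9 → 15/24 = 0.6250
  gear: TP=25, FP=1+2+1+4=8 → 25/33 = 0.7576
  misalign: TP=32, FP=3+1+2+4=10 → 32/42 = 0.7619
  imbalance: TP=15, FP=1+1+5+1=8 → 15/23 = 0.6522
Macro-precision = mean = (0.7368 + 0.6250 + 0.7576 + 0.7619 + 0.6522) / 5 = 0.707

0.707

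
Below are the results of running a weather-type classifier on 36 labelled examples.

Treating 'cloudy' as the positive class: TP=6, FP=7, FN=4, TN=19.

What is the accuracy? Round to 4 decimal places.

0.6944

Accuracy = (TP+TN)/N = (6+19)/36 = 0.6944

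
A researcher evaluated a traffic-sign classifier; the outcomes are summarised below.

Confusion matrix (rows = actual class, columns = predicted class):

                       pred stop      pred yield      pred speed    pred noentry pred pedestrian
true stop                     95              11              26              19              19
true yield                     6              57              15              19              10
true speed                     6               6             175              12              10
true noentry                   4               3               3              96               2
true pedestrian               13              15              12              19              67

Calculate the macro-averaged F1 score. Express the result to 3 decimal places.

Per-class F1 score (2·TP/(2·TP+FP+FN)):
  stop: TP=95, FP=6+6+4+13=29, FN=11+26+19+19=75 → 190/294 = 0.6463
  yield: TP=57, FP=11+6+3+15=35, FN=6+15+19+10=50 → 114/199 = 0.5729
  speed: TP=175, FP=26+15+3+12=56, FN=6+6+12+10=34 → 350/440 = 0.7955
  noentry: TP=96, FP=19+19+12+19=69, FN=4+3+3+2=12 → 192/273 = 0.7033
  pedestrian: TP=67, FP=19+10+10+2=41, FN=13+15+12+19=59 → 134/234 = 0.5726
Macro-F1 score = mean = (0.6463 + 0.5729 + 0.7955 + 0.7033 + 0.5726) / 5 = 0.658

0.658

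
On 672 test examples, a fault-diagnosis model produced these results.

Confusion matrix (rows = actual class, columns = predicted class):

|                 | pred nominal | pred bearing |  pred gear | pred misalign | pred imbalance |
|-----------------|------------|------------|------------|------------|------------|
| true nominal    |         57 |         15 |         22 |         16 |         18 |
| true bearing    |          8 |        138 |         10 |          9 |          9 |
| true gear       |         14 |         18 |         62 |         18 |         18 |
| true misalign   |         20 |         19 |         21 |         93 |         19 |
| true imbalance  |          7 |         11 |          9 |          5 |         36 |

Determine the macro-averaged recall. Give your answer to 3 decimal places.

Per-class recall (TP/(TP+FN)):
  nominal: TP=57, FN=15+22+16+18=71 → 57/128 = 0.4453
  bearing: TP=138, FN=8+10+9+9=36 → 138/174 = 0.7931
  gear: TP=62, FN=14+18+18+18=68 → 62/130 = 0.4769
  misalign: TP=93, FN=20+19+21+19=79 → 93/172 = 0.5407
  imbalance: TP=36, FN=7+11+9+5=32 → 36/68 = 0.5294
Macro-recall = mean = (0.4453 + 0.7931 + 0.4769 + 0.5407 + 0.5294) / 5 = 0.557

0.557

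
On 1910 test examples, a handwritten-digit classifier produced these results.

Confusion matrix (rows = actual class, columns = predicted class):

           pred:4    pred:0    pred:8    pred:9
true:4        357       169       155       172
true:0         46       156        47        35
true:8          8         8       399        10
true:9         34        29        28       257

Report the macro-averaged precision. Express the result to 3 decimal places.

0.602

Per-class precision (TP/(TP+FP)):
  4: TP=357, FP=46+8+34=88 → 357/445 = 0.8022
  0: TP=156, FP=169+8+29=206 → 156/362 = 0.4309
  8: TP=399, FP=155+47+28=230 → 399/629 = 0.6343
  9: TP=257, FP=172+35+10=217 → 257/474 = 0.5422
Macro-precision = mean = (0.8022 + 0.4309 + 0.6343 + 0.5422) / 4 = 0.602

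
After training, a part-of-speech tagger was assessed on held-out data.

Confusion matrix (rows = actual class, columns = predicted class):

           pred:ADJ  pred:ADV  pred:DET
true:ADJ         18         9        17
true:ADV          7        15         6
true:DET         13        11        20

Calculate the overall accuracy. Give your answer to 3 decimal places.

Accuracy = trace / total = (18+15+20=53) / 116 = 53/116 = 0.457

0.457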